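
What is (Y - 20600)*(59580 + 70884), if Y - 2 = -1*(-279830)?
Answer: 33820443648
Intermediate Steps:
Y = 279832 (Y = 2 - 1*(-279830) = 2 + 279830 = 279832)
(Y - 20600)*(59580 + 70884) = (279832 - 20600)*(59580 + 70884) = 259232*130464 = 33820443648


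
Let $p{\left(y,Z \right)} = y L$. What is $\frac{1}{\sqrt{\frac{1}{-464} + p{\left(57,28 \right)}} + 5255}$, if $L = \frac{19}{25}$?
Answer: $\frac{60958000}{320333787513} - \frac{20 \sqrt{14572123}}{320333787513} \approx 0.00019006$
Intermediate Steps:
$L = \frac{19}{25}$ ($L = 19 \cdot \frac{1}{25} = \frac{19}{25} \approx 0.76$)
$p{\left(y,Z \right)} = \frac{19 y}{25}$ ($p{\left(y,Z \right)} = y \frac{19}{25} = \frac{19 y}{25}$)
$\frac{1}{\sqrt{\frac{1}{-464} + p{\left(57,28 \right)}} + 5255} = \frac{1}{\sqrt{\frac{1}{-464} + \frac{19}{25} \cdot 57} + 5255} = \frac{1}{\sqrt{- \frac{1}{464} + \frac{1083}{25}} + 5255} = \frac{1}{\sqrt{\frac{502487}{11600}} + 5255} = \frac{1}{\frac{\sqrt{14572123}}{580} + 5255} = \frac{1}{5255 + \frac{\sqrt{14572123}}{580}}$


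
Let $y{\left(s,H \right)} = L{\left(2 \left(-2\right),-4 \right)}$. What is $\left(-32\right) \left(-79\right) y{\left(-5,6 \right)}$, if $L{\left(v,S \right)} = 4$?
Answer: $10112$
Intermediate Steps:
$y{\left(s,H \right)} = 4$
$\left(-32\right) \left(-79\right) y{\left(-5,6 \right)} = \left(-32\right) \left(-79\right) 4 = 2528 \cdot 4 = 10112$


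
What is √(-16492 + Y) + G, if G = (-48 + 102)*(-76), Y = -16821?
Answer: -4104 + I*√33313 ≈ -4104.0 + 182.52*I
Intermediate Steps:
G = -4104 (G = 54*(-76) = -4104)
√(-16492 + Y) + G = √(-16492 - 16821) - 4104 = √(-33313) - 4104 = I*√33313 - 4104 = -4104 + I*√33313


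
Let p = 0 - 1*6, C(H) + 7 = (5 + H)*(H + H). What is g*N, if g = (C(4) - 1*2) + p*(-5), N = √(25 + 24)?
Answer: 651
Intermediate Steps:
C(H) = -7 + 2*H*(5 + H) (C(H) = -7 + (5 + H)*(H + H) = -7 + (5 + H)*(2*H) = -7 + 2*H*(5 + H))
N = 7 (N = √49 = 7)
p = -6 (p = 0 - 6 = -6)
g = 93 (g = ((-7 + 2*4² + 10*4) - 1*2) - 6*(-5) = ((-7 + 2*16 + 40) - 2) + 30 = ((-7 + 32 + 40) - 2) + 30 = (65 - 2) + 30 = 63 + 30 = 93)
g*N = 93*7 = 651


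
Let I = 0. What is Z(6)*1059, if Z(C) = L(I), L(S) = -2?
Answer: -2118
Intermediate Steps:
Z(C) = -2
Z(6)*1059 = -2*1059 = -2118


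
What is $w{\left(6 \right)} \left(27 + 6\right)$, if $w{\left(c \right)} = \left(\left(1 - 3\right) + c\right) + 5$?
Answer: $297$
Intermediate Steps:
$w{\left(c \right)} = 3 + c$ ($w{\left(c \right)} = \left(\left(1 - 3\right) + c\right) + 5 = \left(-2 + c\right) + 5 = 3 + c$)
$w{\left(6 \right)} \left(27 + 6\right) = \left(3 + 6\right) \left(27 + 6\right) = 9 \cdot 33 = 297$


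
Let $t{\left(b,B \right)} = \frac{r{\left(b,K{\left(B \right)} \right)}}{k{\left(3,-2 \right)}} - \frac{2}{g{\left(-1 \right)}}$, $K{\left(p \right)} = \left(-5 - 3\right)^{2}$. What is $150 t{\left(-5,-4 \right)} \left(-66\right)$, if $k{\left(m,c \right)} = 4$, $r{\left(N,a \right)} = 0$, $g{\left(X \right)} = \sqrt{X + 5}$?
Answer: $9900$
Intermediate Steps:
$g{\left(X \right)} = \sqrt{5 + X}$
$K{\left(p \right)} = 64$ ($K{\left(p \right)} = \left(-8\right)^{2} = 64$)
$t{\left(b,B \right)} = -1$ ($t{\left(b,B \right)} = \frac{0}{4} - \frac{2}{\sqrt{5 - 1}} = 0 \cdot \frac{1}{4} - \frac{2}{\sqrt{4}} = 0 - \frac{2}{2} = 0 - 1 = -1$)
$150 t{\left(-5,-4 \right)} \left(-66\right) = 150 \left(-1\right) \left(-66\right) = \left(-150\right) \left(-66\right) = 9900$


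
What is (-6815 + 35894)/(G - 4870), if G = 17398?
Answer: 1077/464 ≈ 2.3211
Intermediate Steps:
(-6815 + 35894)/(G - 4870) = (-6815 + 35894)/(17398 - 4870) = 29079/12528 = 29079*(1/12528) = 1077/464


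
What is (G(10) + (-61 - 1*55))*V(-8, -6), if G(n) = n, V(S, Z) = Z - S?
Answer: -212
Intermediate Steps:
(G(10) + (-61 - 1*55))*V(-8, -6) = (10 + (-61 - 1*55))*(-6 - 1*(-8)) = (10 + (-61 - 55))*(-6 + 8) = (10 - 116)*2 = -106*2 = -212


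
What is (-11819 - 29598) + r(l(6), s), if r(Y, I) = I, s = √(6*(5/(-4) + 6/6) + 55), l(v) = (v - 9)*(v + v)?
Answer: -41417 + √214/2 ≈ -41410.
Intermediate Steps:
l(v) = 2*v*(-9 + v) (l(v) = (-9 + v)*(2*v) = 2*v*(-9 + v))
s = √214/2 (s = √(6*(5*(-¼) + 6*(⅙)) + 55) = √(6*(-5/4 + 1) + 55) = √(6*(-¼) + 55) = √(-3/2 + 55) = √(107/2) = √214/2 ≈ 7.3144)
(-11819 - 29598) + r(l(6), s) = (-11819 - 29598) + √214/2 = -41417 + √214/2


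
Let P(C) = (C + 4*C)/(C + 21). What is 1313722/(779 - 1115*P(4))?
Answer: -1313722/113 ≈ -11626.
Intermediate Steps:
P(C) = 5*C/(21 + C) (P(C) = (5*C)/(21 + C) = 5*C/(21 + C))
1313722/(779 - 1115*P(4)) = 1313722/(779 - 5575*4/(21 + 4)) = 1313722/(779 - 5575*4/25) = 1313722/(779 - 1115*⅘) = 1313722/(779 - 892) = 1313722/(-113) = 1313722*(-1/113) = -1313722/113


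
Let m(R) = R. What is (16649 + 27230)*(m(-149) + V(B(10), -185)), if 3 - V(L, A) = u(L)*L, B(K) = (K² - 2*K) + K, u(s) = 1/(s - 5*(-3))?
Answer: -45107612/7 ≈ -6.4439e+6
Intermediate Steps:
u(s) = 1/(15 + s) (u(s) = 1/(s + 15) = 1/(15 + s))
B(K) = K² - K
V(L, A) = 3 - L/(15 + L)
(16649 + 27230)*(m(-149) + V(B(10), -185)) = (16649 + 27230)*(-149 + (45 + 2*(10*(-1 + 10)))/(15 + 10*(-1 + 10))) = 43879*(-149 + (45 + 2*(10*9))/(15 + 10*9)) = 43879*(-149 + (45 + 2*90)/(15 + 90)) = 43879*(-149 + (45 + 180)/105) = 43879*(-149 + (1/105)*225) = 43879*(-149 + 15/7) = 43879*(-1028/7) = -45107612/7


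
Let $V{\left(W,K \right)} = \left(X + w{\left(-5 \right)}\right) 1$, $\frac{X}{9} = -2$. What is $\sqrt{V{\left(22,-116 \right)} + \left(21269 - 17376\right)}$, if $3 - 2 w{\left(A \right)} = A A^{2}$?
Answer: $\sqrt{3939} \approx 62.761$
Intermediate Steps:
$X = -18$ ($X = 9 \left(-2\right) = -18$)
$w{\left(A \right)} = \frac{3}{2} - \frac{A^{3}}{2}$ ($w{\left(A \right)} = \frac{3}{2} - \frac{A A^{2}}{2} = \frac{3}{2} - \frac{A^{3}}{2}$)
$V{\left(W,K \right)} = 46$ ($V{\left(W,K \right)} = \left(-18 - \left(- \frac{3}{2} + \frac{\left(-5\right)^{3}}{2}\right)\right) 1 = \left(-18 + \left(\frac{3}{2} - - \frac{125}{2}\right)\right) 1 = \left(-18 + \left(\frac{3}{2} + \frac{125}{2}\right)\right) 1 = \left(-18 + 64\right) 1 = 46 \cdot 1 = 46$)
$\sqrt{V{\left(22,-116 \right)} + \left(21269 - 17376\right)} = \sqrt{46 + \left(21269 - 17376\right)} = \sqrt{46 + 3893} = \sqrt{3939}$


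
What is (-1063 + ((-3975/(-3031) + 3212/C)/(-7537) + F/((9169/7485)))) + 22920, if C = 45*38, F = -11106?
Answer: 2290702393104964796/179090495933265 ≈ 12791.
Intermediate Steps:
C = 1710
(-1063 + ((-3975/(-3031) + 3212/C)/(-7537) + F/((9169/7485)))) + 22920 = (-1063 + ((-3975/(-3031) + 3212/1710)/(-7537) - 11106/(9169/7485))) + 22920 = (-1063 + ((-3975*(-1/3031) + 3212*(1/1710))*(-1/7537) - 11106/(9169*(1/7485)))) + 22920 = (-1063 + ((3975/3031 + 1606/855)*(-1/7537) - 11106/9169/7485)) + 22920 = (-1063 + ((8266411/2591505)*(-1/7537) - 11106*7485/9169)) + 22920 = (-1063 + (-8266411/19532173185 - 83128410/9169)) + 22920 = (-1063 - 1623678576508408309/179090495933265) + 22920 = -1814051773685469004/179090495933265 + 22920 = 2290702393104964796/179090495933265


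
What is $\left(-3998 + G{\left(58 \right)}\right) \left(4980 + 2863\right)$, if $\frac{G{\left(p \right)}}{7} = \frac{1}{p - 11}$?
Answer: $- \frac{1473691857}{47} \approx -3.1355 \cdot 10^{7}$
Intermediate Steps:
$G{\left(p \right)} = \frac{7}{-11 + p}$ ($G{\left(p \right)} = \frac{7}{p - 11} = \frac{7}{-11 + p}$)
$\left(-3998 + G{\left(58 \right)}\right) \left(4980 + 2863\right) = \left(-3998 + \frac{7}{-11 + 58}\right) \left(4980 + 2863\right) = \left(-3998 + \frac{7}{47}\right) 7843 = \left(- \frac{187899}{47}\right) 7843 = - \frac{1473691857}{47}$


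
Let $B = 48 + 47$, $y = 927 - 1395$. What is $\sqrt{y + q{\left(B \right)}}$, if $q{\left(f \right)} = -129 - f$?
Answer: $2 i \sqrt{173} \approx 26.306 i$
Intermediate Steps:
$y = -468$ ($y = 927 - 1395 = -468$)
$B = 95$
$\sqrt{y + q{\left(B \right)}} = \sqrt{-468 - 224} = \sqrt{-692} = 2 i \sqrt{173}$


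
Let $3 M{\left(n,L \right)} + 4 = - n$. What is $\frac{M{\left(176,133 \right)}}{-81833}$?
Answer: $\frac{60}{81833} \approx 0.0007332$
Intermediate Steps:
$M{\left(n,L \right)} = - \frac{4}{3} - \frac{n}{3}$ ($M{\left(n,L \right)} = - \frac{4}{3} + \frac{\left(-1\right) n}{3} = - \frac{4}{3} - \frac{n}{3}$)
$\frac{M{\left(176,133 \right)}}{-81833} = \frac{- \frac{4}{3} - \frac{176}{3}}{-81833} = \left(- \frac{4}{3} - \frac{176}{3}\right) \left(- \frac{1}{81833}\right) = \left(-60\right) \left(- \frac{1}{81833}\right) = \frac{60}{81833}$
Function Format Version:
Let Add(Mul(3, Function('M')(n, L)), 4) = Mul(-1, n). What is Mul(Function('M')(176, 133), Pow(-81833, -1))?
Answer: Rational(60, 81833) ≈ 0.00073320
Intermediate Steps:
Function('M')(n, L) = Add(Rational(-4, 3), Mul(Rational(-1, 3), n)) (Function('M')(n, L) = Add(Rational(-4, 3), Mul(Rational(1, 3), Mul(-1, n))) = Add(Rational(-4, 3), Mul(Rational(-1, 3), n)))
Mul(Function('M')(176, 133), Pow(-81833, -1)) = Mul(Add(Rational(-4, 3), Mul(Rational(-1, 3), 176)), Pow(-81833, -1)) = Mul(Add(Rational(-4, 3), Rational(-176, 3)), Rational(-1, 81833)) = Mul(-60, Rational(-1, 81833)) = Rational(60, 81833)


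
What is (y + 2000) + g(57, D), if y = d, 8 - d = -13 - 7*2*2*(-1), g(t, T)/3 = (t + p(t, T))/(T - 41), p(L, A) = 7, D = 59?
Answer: 6011/3 ≈ 2003.7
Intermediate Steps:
g(t, T) = 3*(7 + t)/(-41 + T) (g(t, T) = 3*((t + 7)/(T - 41)) = 3*((7 + t)/(-41 + T)) = 3*(7 + t)/(-41 + T))
d = -7 (d = 8 - (-13 - 7*2*2*(-1)) = 8 - (-13 - 28*(-1)) = 8 - (-13 - 7*(-4)) = 8 - (-13 + 28) = 8 - 1*15 = 8 - 15 = -7)
y = -7
(y + 2000) + g(57, D) = (-7 + 2000) + 3*(7 + 57)/(-41 + 59) = 1993 + 3*64/18 = 1993 + 3*(1/18)*64 = 1993 + 32/3 = 6011/3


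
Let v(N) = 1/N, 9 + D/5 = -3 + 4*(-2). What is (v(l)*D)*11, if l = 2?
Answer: -550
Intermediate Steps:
D = -100 (D = -45 + 5*(-3 + 4*(-2)) = -45 + 5*(-3 - 8) = -45 + 5*(-11) = -45 - 55 = -100)
(v(l)*D)*11 = (-100/2)*11 = ((1/2)*(-100))*11 = -50*11 = -550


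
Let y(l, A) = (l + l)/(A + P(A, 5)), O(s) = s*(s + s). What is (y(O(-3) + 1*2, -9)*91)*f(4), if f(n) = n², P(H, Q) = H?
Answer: -29120/9 ≈ -3235.6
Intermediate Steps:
O(s) = 2*s² (O(s) = s*(2*s) = 2*s²)
y(l, A) = l/A (y(l, A) = (l + l)/(A + A) = (2*l)/((2*A)) = (2*l)*(1/(2*A)) = l/A)
(y(O(-3) + 1*2, -9)*91)*f(4) = (((2*(-3)² + 1*2)/(-9))*91)*4² = (((2*9 + 2)*(-⅑))*91)*16 = (((18 + 2)*(-⅑))*91)*16 = ((20*(-⅑))*91)*16 = -20/9*91*16 = -1820/9*16 = -29120/9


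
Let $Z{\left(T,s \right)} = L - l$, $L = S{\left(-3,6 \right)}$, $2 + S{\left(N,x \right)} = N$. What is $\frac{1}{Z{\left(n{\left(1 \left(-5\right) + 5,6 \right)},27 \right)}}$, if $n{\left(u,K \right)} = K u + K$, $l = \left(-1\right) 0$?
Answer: $- \frac{1}{5} \approx -0.2$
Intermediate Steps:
$S{\left(N,x \right)} = -2 + N$
$l = 0$
$L = -5$ ($L = -2 - 3 = -5$)
$n{\left(u,K \right)} = K + K u$
$Z{\left(T,s \right)} = -5$ ($Z{\left(T,s \right)} = -5 - 0 = -5 + 0 = -5$)
$\frac{1}{Z{\left(n{\left(1 \left(-5\right) + 5,6 \right)},27 \right)}} = \frac{1}{-5} = - \frac{1}{5}$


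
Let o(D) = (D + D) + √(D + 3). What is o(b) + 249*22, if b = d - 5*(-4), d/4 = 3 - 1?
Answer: 5534 + √31 ≈ 5539.6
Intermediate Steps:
d = 8 (d = 4*(3 - 1) = 4*2 = 8)
b = 28 (b = 8 - 5*(-4) = 8 + 20 = 28)
o(D) = √(3 + D) + 2*D (o(D) = 2*D + √(3 + D) = √(3 + D) + 2*D)
o(b) + 249*22 = (√(3 + 28) + 2*28) + 249*22 = (√31 + 56) + 5478 = (56 + √31) + 5478 = 5534 + √31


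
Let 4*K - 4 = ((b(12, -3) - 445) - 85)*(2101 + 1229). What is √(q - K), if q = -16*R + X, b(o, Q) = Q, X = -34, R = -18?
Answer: √1775902/2 ≈ 666.31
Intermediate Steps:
K = -887443/2 (K = 1 + (((-3 - 445) - 85)*(2101 + 1229))/4 = 1 + ((-448 - 85)*3330)/4 = 1 + (-533*3330)/4 = 1 + (¼)*(-1774890) = 1 - 887445/2 = -887443/2 ≈ -4.4372e+5)
q = 254 (q = -16*(-18) - 34 = 288 - 34 = 254)
√(q - K) = √(254 - 1*(-887443/2)) = √(254 + 887443/2) = √(887951/2) = √1775902/2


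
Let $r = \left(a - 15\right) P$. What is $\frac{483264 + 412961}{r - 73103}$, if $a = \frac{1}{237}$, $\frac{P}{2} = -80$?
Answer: $- \frac{212405325}{16756771} \approx -12.676$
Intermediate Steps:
$P = -160$ ($P = 2 \left(-80\right) = -160$)
$a = \frac{1}{237} \approx 0.0042194$
$r = \frac{568640}{237}$ ($r = \left(\frac{1}{237} - 15\right) \left(-160\right) = \left(- \frac{3554}{237}\right) \left(-160\right) = \frac{568640}{237} \approx 2399.3$)
$\frac{483264 + 412961}{r - 73103} = \frac{483264 + 412961}{\frac{568640}{237} - 73103} = \frac{896225}{- \frac{16756771}{237}} = 896225 \left(- \frac{237}{16756771}\right) = - \frac{212405325}{16756771}$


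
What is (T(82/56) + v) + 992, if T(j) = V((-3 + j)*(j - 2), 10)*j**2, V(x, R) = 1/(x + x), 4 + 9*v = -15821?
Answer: -328963/430 ≈ -765.03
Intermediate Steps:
v = -5275/3 (v = -4/9 + (1/9)*(-15821) = -4/9 - 15821/9 = -5275/3 ≈ -1758.3)
V(x, R) = 1/(2*x)
T(j) = j**2/(2*(-3 + j)*(-2 + j)) (T(j) = (1/(2*(((-3 + j)*(j - 2)))))*j**2 = (1/(2*(((-3 + j)*(-2 + j)))))*j**2 = ((1/((-3 + j)*(-2 + j)))/2)*j**2 = (1/(2*(-3 + j)*(-2 + j)))*j**2 = j**2/(2*(-3 + j)*(-2 + j)))
(T(82/56) + v) + 992 = ((82/56)**2/(2*(6 + (82/56)**2 - 410/56)) - 5275/3) + 992 = ((82*(1/56))**2/(2*(6 + (82*(1/56))**2 - 410/56)) - 5275/3) + 992 = ((41/28)**2/(2*(6 + (41/28)**2 - 5*41/28)) - 5275/3) + 992 = ((1/2)*(1681/784)/(6 + 1681/784 - 205/28) - 5275/3) + 992 = ((1/2)*(1681/784)/(645/784) - 5275/3) + 992 = ((1/2)*(1681/784)*(784/645) - 5275/3) + 992 = (1681/1290 - 5275/3) + 992 = -755523/430 + 992 = -328963/430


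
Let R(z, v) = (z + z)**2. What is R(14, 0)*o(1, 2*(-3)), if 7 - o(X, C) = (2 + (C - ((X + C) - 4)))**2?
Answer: -14112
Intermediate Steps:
R(z, v) = 4*z**2 (R(z, v) = (2*z)**2 = 4*z**2)
o(X, C) = 7 - (6 - X)**2 (o(X, C) = 7 - (2 + (C - ((X + C) - 4)))**2 = 7 - (2 + (C - ((C + X) - 4)))**2 = 7 - (2 + (C - (-4 + C + X)))**2 = 7 - (2 + (C + (4 - C - X)))**2 = 7 - (2 + (4 - X))**2 = 7 - (6 - X)**2)
R(14, 0)*o(1, 2*(-3)) = (4*14**2)*(7 - (-6 + 1)**2) = (4*196)*(7 - 1*(-5)**2) = 784*(7 - 1*25) = 784*(7 - 25) = 784*(-18) = -14112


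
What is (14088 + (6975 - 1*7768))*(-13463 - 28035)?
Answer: -551715910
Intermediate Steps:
(14088 + (6975 - 1*7768))*(-13463 - 28035) = (14088 + (6975 - 7768))*(-41498) = (14088 - 793)*(-41498) = 13295*(-41498) = -551715910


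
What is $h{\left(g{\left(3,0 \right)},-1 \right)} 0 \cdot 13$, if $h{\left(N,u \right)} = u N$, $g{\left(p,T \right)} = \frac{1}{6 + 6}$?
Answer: $0$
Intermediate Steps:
$g{\left(p,T \right)} = \frac{1}{12}$
$h{\left(N,u \right)} = N u$
$h{\left(g{\left(3,0 \right)},-1 \right)} 0 \cdot 13 = \frac{1}{12} \left(-1\right) 0 \cdot 13 = \left(- \frac{1}{12}\right) 0 \cdot 13 = 0 \cdot 13 = 0$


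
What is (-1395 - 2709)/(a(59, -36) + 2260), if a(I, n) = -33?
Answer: -4104/2227 ≈ -1.8428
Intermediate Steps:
(-1395 - 2709)/(a(59, -36) + 2260) = (-1395 - 2709)/(-33 + 2260) = -4104/2227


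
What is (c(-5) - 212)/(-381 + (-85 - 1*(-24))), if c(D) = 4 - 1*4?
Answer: 106/221 ≈ 0.47964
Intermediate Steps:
c(D) = 0 (c(D) = 4 - 4 = 0)
(c(-5) - 212)/(-381 + (-85 - 1*(-24))) = (0 - 212)/(-381 + (-85 - 1*(-24))) = -212/(-381 + (-85 + 24)) = -212/(-381 - 61) = -212/(-442) = -212*(-1/442) = 106/221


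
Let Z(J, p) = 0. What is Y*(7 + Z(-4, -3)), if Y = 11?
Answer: 77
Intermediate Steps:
Y*(7 + Z(-4, -3)) = 11*(7 + 0) = 11*7 = 77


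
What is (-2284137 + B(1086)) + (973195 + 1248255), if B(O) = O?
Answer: -61601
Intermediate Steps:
(-2284137 + B(1086)) + (973195 + 1248255) = (-2284137 + 1086) + (973195 + 1248255) = -2283051 + 2221450 = -61601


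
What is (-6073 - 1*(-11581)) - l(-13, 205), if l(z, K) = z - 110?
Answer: 5631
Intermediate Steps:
l(z, K) = -110 + z
(-6073 - 1*(-11581)) - l(-13, 205) = (-6073 - 1*(-11581)) - (-110 - 13) = (-6073 + 11581) - 1*(-123) = 5508 + 123 = 5631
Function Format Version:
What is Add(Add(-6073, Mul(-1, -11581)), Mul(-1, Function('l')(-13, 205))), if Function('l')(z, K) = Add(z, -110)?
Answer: 5631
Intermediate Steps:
Function('l')(z, K) = Add(-110, z)
Add(Add(-6073, Mul(-1, -11581)), Mul(-1, Function('l')(-13, 205))) = Add(Add(-6073, Mul(-1, -11581)), Mul(-1, Add(-110, -13))) = Add(Add(-6073, 11581), Mul(-1, -123)) = Add(5508, 123) = 5631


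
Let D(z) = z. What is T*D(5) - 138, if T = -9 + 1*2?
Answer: -173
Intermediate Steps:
T = -7 (T = -9 + 2 = -7)
T*D(5) - 138 = -7*5 - 138 = -35 - 138 = -173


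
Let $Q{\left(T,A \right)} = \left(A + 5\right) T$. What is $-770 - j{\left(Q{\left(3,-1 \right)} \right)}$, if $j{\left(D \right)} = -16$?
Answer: $-754$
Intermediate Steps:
$Q{\left(T,A \right)} = T \left(5 + A\right)$ ($Q{\left(T,A \right)} = \left(5 + A\right) T = T \left(5 + A\right)$)
$-770 - j{\left(Q{\left(3,-1 \right)} \right)} = -770 - -16 = -770 + 16 = -754$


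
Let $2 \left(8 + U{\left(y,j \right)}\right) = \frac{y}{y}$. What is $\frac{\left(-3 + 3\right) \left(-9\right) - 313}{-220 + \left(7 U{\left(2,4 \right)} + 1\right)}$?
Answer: $\frac{626}{543} \approx 1.1529$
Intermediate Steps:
$U{\left(y,j \right)} = - \frac{15}{2}$ ($U{\left(y,j \right)} = -8 + \frac{y \frac{1}{y}}{2} = -8 + \frac{1}{2} \cdot 1 = -8 + \frac{1}{2} = - \frac{15}{2}$)
$\frac{\left(-3 + 3\right) \left(-9\right) - 313}{-220 + \left(7 U{\left(2,4 \right)} + 1\right)} = \frac{\left(-3 + 3\right) \left(-9\right) - 313}{-220 + \left(7 \left(- \frac{15}{2}\right) + 1\right)} = \frac{0 \left(-9\right) - 313}{-220 + \left(- \frac{105}{2} + 1\right)} = \frac{0 - 313}{-220 - \frac{103}{2}} = - \frac{313}{- \frac{543}{2}} = \left(-313\right) \left(- \frac{2}{543}\right) = \frac{626}{543}$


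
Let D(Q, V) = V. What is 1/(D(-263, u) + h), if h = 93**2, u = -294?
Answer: 1/8355 ≈ 0.00011969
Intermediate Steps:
h = 8649
1/(D(-263, u) + h) = 1/(-294 + 8649) = 1/8355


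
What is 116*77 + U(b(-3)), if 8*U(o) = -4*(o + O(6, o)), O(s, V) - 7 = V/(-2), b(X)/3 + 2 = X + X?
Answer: 17869/2 ≈ 8934.5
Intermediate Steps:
b(X) = -6 + 6*X (b(X) = -6 + 3*(X + X) = -6 + 3*(2*X) = -6 + 6*X)
O(s, V) = 7 - V/2 (O(s, V) = 7 + V/(-2) = 7 + V*(-½) = 7 - V/2)
U(o) = -7/2 - o/4 (U(o) = (-4*(o + (7 - o/2)))/8 = (-4*(7 + o/2))/8 = (-28 - 2*o)/8 = -7/2 - o/4)
116*77 + U(b(-3)) = 116*77 + (-7/2 - (-6 + 6*(-3))/4) = 8932 + (-7/2 - (-6 - 18)/4) = 8932 + (-7/2 - ¼*(-24)) = 8932 + (-7/2 + 6) = 8932 + 5/2 = 17869/2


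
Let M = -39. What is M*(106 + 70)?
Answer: -6864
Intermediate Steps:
M*(106 + 70) = -39*(106 + 70) = -39*176 = -6864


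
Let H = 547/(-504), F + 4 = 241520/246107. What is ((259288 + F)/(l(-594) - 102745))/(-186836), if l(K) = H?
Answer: 8040292962408/595278718289712301 ≈ 1.3507e-5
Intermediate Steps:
F = -742908/246107 (F = -4 + 241520/246107 = -742908/246107 ≈ -3.0186)
H = -547/504 (H = 547*(-1/504) = -547/504 ≈ -1.0853)
l(K) = -547/504
((259288 + F)/(l(-594) - 102745))/(-186836) = ((259288 - 742908/246107)/(-547/504 - 102745))/(-186836) = (63811848908/(246107*(-51784027/504)))*(-1/186836) = ((63811848908/246107)*(-504/51784027))*(-1/186836) = -32161171849632/12744411532889*(-1/186836) = 8040292962408/595278718289712301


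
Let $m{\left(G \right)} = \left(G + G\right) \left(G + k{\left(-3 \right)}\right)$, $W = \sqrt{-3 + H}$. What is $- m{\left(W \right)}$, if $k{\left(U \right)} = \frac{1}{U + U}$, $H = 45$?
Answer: $-84 + \frac{\sqrt{42}}{3} \approx -81.84$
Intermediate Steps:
$W = \sqrt{42}$ ($W = \sqrt{-3 + 45} = \sqrt{42} \approx 6.4807$)
$k{\left(U \right)} = \frac{1}{2 U}$
$m{\left(G \right)} = 2 G \left(- \frac{1}{6} + G\right)$ ($m{\left(G \right)} = \left(G + G\right) \left(G + \frac{1}{2 \left(-3\right)}\right) = 2 G \left(G + \frac{1}{2} \left(- \frac{1}{3}\right)\right) = 2 G \left(G - \frac{1}{6}\right) = 2 G \left(- \frac{1}{6} + G\right)$)
$- m{\left(W \right)} = - \frac{\sqrt{42} \left(-1 + 6 \sqrt{42}\right)}{3}$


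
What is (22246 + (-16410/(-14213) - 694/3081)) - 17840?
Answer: 192980550106/43790253 ≈ 4406.9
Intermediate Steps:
(22246 + (-16410/(-14213) - 694/3081)) - 17840 = (22246 + (-16410*(-1/14213) - 694*1/3081)) - 17840 = (22246 + (16410/14213 - 694/3081)) - 17840 = (22246 + 40695388/43790253) - 17840 = 974198663626/43790253 - 17840 = 192980550106/43790253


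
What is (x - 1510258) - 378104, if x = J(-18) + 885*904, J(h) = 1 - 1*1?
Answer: -1088322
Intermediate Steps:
J(h) = 0 (J(h) = 1 - 1 = 0)
x = 800040 (x = 0 + 885*904 = 0 + 800040 = 800040)
(x - 1510258) - 378104 = (800040 - 1510258) - 378104 = -710218 - 378104 = -1088322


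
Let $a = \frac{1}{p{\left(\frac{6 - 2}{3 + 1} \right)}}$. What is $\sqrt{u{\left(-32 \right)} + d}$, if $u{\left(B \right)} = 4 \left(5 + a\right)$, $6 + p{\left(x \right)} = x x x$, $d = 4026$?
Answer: $\frac{\sqrt{101130}}{5} \approx 63.602$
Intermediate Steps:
$p{\left(x \right)} = -6 + x^{3}$ ($p{\left(x \right)} = -6 + x x x = -6 + x^{2} x = -6 + x^{3}$)
$a = - \frac{1}{5}$ ($a = \frac{1}{-6 + \left(\frac{6 - 2}{3 + 1}\right)^{3}} = \frac{1}{-6 + \left(\frac{4}{4}\right)^{3}} = \frac{1}{-6 + \left(4 \cdot \frac{1}{4}\right)^{3}} = \frac{1}{-6 + 1^{3}} = \frac{1}{-6 + 1} = \frac{1}{-5} = - \frac{1}{5} \approx -0.2$)
$u{\left(B \right)} = \frac{96}{5}$ ($u{\left(B \right)} = 4 \left(5 - \frac{1}{5}\right) = 4 \cdot \frac{24}{5} = \frac{96}{5}$)
$\sqrt{u{\left(-32 \right)} + d} = \sqrt{\frac{96}{5} + 4026} = \sqrt{\frac{20226}{5}} = \frac{\sqrt{101130}}{5}$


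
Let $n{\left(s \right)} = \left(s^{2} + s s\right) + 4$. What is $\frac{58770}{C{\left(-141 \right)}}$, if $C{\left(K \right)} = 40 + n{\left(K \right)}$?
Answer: $\frac{29385}{19903} \approx 1.4764$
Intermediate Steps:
$n{\left(s \right)} = 4 + 2 s^{2}$ ($n{\left(s \right)} = \left(s^{2} + s^{2}\right) + 4 = 2 s^{2} + 4 = 4 + 2 s^{2}$)
$C{\left(K \right)} = 44 + 2 K^{2}$ ($C{\left(K \right)} = 40 + \left(4 + 2 K^{2}\right) = 44 + 2 K^{2}$)
$\frac{58770}{C{\left(-141 \right)}} = \frac{58770}{44 + 2 \left(-141\right)^{2}} = \frac{58770}{44 + 2 \cdot 19881} = \frac{58770}{44 + 39762} = \frac{58770}{39806} = 58770 \cdot \frac{1}{39806} = \frac{29385}{19903}$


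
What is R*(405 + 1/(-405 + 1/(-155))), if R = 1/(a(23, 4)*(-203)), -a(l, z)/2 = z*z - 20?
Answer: -25424125/101948224 ≈ -0.24938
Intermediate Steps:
a(l, z) = 40 - 2*z² (a(l, z) = -2*(z*z - 20) = -2*(z² - 20) = -2*(-20 + z²) = 40 - 2*z²)
R = -1/1624 (R = 1/((40 - 2*4²)*(-203)) = -1/203/(40 - 2*16) = -1/203/(40 - 32) = -1/203/8 = (⅛)*(-1/203) = -1/1624 ≈ -0.00061576)
R*(405 + 1/(-405 + 1/(-155))) = -(405 + 1/(-405 + 1/(-155)))/1624 = -(405 + 1/(-405 - 1/155))/1624 = -(405 + 1/(-62776/155))/1624 = -(405 - 155/62776)/1624 = -1/1624*25424125/62776 = -25424125/101948224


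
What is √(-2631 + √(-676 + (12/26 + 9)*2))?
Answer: √(-444639 + 13*I*√111046)/13 ≈ 0.24987 + 51.294*I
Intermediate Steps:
√(-2631 + √(-676 + (12/26 + 9)*2)) = √(-2631 + √(-676 + (12*(1/26) + 9)*2)) = √(-2631 + √(-676 + (6/13 + 9)*2)) = √(-2631 + √(-676 + (123/13)*2)) = √(-2631 + √(-676 + 246/13)) = √(-2631 + √(-8542/13)) = √(-2631 + I*√111046/13)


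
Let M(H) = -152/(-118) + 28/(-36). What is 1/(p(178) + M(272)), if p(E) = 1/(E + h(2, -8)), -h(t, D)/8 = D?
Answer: 128502/66113 ≈ 1.9437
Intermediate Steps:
h(t, D) = -8*D
p(E) = 1/(64 + E) (p(E) = 1/(E - 8*(-8)) = 1/(E + 64) = 1/(64 + E))
M(H) = 271/531 (M(H) = -152*(-1/118) + 28*(-1/36) = 76/59 - 7/9 = 271/531)
1/(p(178) + M(272)) = 1/(1/(64 + 178) + 271/531) = 1/(1/242 + 271/531) = 1/(66113/128502) = 128502/66113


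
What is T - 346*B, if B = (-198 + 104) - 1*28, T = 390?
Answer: 42602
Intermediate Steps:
B = -122 (B = -94 - 28 = -122)
T - 346*B = 390 - 346*(-122) = 390 + 42212 = 42602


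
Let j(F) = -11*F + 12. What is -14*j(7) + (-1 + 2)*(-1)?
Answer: 909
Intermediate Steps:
j(F) = 12 - 11*F
-14*j(7) + (-1 + 2)*(-1) = -14*(12 - 11*7) + (-1 + 2)*(-1) = -14*(12 - 77) + 1*(-1) = -14*(-65) - 1 = 910 - 1 = 909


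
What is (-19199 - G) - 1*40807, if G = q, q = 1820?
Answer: -61826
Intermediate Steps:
G = 1820
(-19199 - G) - 1*40807 = (-19199 - 1*1820) - 1*40807 = (-19199 - 1820) - 40807 = -21019 - 40807 = -61826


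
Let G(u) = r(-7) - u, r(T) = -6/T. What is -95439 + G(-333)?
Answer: -665736/7 ≈ -95105.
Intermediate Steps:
G(u) = 6/7 - u (G(u) = -6/(-7) - u = -6*(-⅐) - u = 6/7 - u)
-95439 + G(-333) = -95439 + (6/7 - 1*(-333)) = -95439 + (6/7 + 333) = -95439 + 2337/7 = -665736/7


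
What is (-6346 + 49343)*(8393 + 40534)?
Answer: 2103714219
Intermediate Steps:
(-6346 + 49343)*(8393 + 40534) = 42997*48927 = 2103714219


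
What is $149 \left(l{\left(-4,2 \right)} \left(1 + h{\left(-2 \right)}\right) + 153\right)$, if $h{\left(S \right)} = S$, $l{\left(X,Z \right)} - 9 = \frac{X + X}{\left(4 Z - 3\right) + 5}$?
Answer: $\frac{107876}{5} \approx 21575.0$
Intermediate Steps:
$l{\left(X,Z \right)} = 9 + \frac{2 X}{2 + 4 Z}$ ($l{\left(X,Z \right)} = 9 + \frac{X + X}{\left(4 Z - 3\right) + 5} = 9 + \frac{2 X}{\left(-3 + 4 Z\right) + 5} = 9 + \frac{2 X}{2 + 4 Z}$)
$149 \left(l{\left(-4,2 \right)} \left(1 + h{\left(-2 \right)}\right) + 153\right) = 149 \left(\frac{9 - 4 + 18 \cdot 2}{1 + 2 \cdot 2} \left(1 - 2\right) + 153\right) = 149 \left(\frac{9 - 4 + 36}{1 + 4} \left(-1\right) + 153\right) = 149 \left(\frac{1}{5} \cdot 41 \left(-1\right) + 153\right) = 149 \left(\frac{41}{5} \left(-1\right) + 153\right) = 149 \left(- \frac{41}{5} + 153\right) = 149 \cdot \frac{724}{5} = \frac{107876}{5}$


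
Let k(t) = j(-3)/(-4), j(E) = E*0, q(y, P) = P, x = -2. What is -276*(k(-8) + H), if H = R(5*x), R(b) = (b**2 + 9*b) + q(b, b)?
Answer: 0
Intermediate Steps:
j(E) = 0
R(b) = b**2 + 10*b (R(b) = (b**2 + 9*b) + b = b**2 + 10*b)
H = 0 (H = (5*(-2))*(10 + 5*(-2)) = -10*(10 - 10) = -10*0 = 0)
k(t) = 0 (k(t) = 0/(-4) = 0*(-1/4) = 0)
-276*(k(-8) + H) = -276*(0 + 0) = -276*0 = 0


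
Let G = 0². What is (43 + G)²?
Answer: 1849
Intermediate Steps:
G = 0
(43 + G)² = (43 + 0)² = 43² = 1849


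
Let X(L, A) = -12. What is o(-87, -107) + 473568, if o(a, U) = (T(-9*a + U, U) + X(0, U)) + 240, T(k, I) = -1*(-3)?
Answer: 473799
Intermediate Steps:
T(k, I) = 3
o(a, U) = 231 (o(a, U) = (3 - 12) + 240 = -9 + 240 = 231)
o(-87, -107) + 473568 = 231 + 473568 = 473799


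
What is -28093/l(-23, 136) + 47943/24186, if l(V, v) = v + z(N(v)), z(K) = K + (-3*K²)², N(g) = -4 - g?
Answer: 27626561045155/13936940623876 ≈ 1.9823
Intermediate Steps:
z(K) = K + 9*K⁴
l(V, v) = -4 + 9*(-4 - v)⁴ (l(V, v) = v + ((-4 - v) + 9*(-4 - v)⁴) = v + (-4 - v + 9*(-4 - v)⁴) = -4 + 9*(-4 - v)⁴)
-28093/l(-23, 136) + 47943/24186 = -28093/(-4 + 9*(4 + 136)⁴) + 47943/24186 = -28093/(-4 + 9*140⁴) + 47943*(1/24186) = -28093/(-4 + 9*384160000) + 15981/8062 = -28093/(-4 + 3457440000) + 15981/8062 = -28093/3457439996 + 15981/8062 = 27626561045155/13936940623876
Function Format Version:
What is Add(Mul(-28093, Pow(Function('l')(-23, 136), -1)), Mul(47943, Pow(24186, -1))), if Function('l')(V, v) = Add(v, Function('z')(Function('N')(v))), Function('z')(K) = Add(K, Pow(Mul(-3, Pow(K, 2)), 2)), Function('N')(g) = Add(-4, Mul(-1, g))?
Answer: Rational(27626561045155, 13936940623876) ≈ 1.9823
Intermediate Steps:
Function('z')(K) = Add(K, Mul(9, Pow(K, 4)))
Function('l')(V, v) = Add(-4, Mul(9, Pow(Add(-4, Mul(-1, v)), 4))) (Function('l')(V, v) = Add(v, Add(Add(-4, Mul(-1, v)), Mul(9, Pow(Add(-4, Mul(-1, v)), 4)))) = Add(v, Add(-4, Mul(-1, v), Mul(9, Pow(Add(-4, Mul(-1, v)), 4)))) = Add(-4, Mul(9, Pow(Add(-4, Mul(-1, v)), 4))))
Add(Mul(-28093, Pow(Function('l')(-23, 136), -1)), Mul(47943, Pow(24186, -1))) = Add(Mul(-28093, Pow(Add(-4, Mul(9, Pow(Add(4, 136), 4))), -1)), Mul(47943, Pow(24186, -1))) = Add(Mul(-28093, Pow(Add(-4, Mul(9, Pow(140, 4))), -1)), Mul(47943, Rational(1, 24186))) = Add(Mul(-28093, Pow(Add(-4, Mul(9, 384160000)), -1)), Rational(15981, 8062)) = Add(Mul(-28093, Pow(Add(-4, 3457440000), -1)), Rational(15981, 8062)) = Add(Mul(-28093, Pow(3457439996, -1)), Rational(15981, 8062)) = Add(Mul(-28093, Rational(1, 3457439996)), Rational(15981, 8062)) = Add(Rational(-28093, 3457439996), Rational(15981, 8062)) = Rational(27626561045155, 13936940623876)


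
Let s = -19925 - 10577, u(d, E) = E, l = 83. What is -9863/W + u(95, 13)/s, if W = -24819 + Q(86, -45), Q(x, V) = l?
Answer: 150259829/377248736 ≈ 0.39830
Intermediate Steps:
Q(x, V) = 83
s = -30502
W = -24736 (W = -24819 + 83 = -24736)
-9863/W + u(95, 13)/s = -9863/(-24736) + 13/(-30502) = -9863*(-1/24736) + 13*(-1/30502) = 9863/24736 - 13/30502 = 150259829/377248736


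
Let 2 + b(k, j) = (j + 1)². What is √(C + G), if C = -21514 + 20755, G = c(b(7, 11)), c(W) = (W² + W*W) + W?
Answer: √39711 ≈ 199.28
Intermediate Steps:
b(k, j) = -2 + (1 + j)² (b(k, j) = -2 + (j + 1)² = -2 + (1 + j)²)
c(W) = W + 2*W² (c(W) = (W² + W²) + W = 2*W² + W = W + 2*W²)
G = 40470 (G = (-2 + (1 + 11)²)*(1 + 2*(-2 + (1 + 11)²)) = (-2 + 12²)*(1 + 2*(-2 + 12²)) = (-2 + 144)*(1 + 2*(-2 + 144)) = 142*(1 + 2*142) = 142*(1 + 284) = 142*285 = 40470)
C = -759
√(C + G) = √(-759 + 40470) = √39711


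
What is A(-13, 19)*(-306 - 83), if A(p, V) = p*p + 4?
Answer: -67297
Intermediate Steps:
A(p, V) = 4 + p**2 (A(p, V) = p**2 + 4 = 4 + p**2)
A(-13, 19)*(-306 - 83) = (4 + (-13)**2)*(-306 - 83) = (4 + 169)*(-389) = 173*(-389) = -67297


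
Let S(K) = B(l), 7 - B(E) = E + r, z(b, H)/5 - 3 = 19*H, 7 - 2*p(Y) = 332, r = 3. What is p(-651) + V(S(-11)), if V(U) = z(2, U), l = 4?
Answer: -295/2 ≈ -147.50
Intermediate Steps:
p(Y) = -325/2 (p(Y) = 7/2 - 1/2*332 = 7/2 - 166 = -325/2)
z(b, H) = 15 + 95*H (z(b, H) = 15 + 5*(19*H) = 15 + 95*H)
B(E) = 4 - E (B(E) = 7 - (E + 3) = 7 - (3 + E) = 7 + (-3 - E) = 4 - E)
S(K) = 0 (S(K) = 4 - 1*4 = 4 - 4 = 0)
V(U) = 15 + 95*U
p(-651) + V(S(-11)) = -325/2 + (15 + 95*0) = -325/2 + (15 + 0) = -325/2 + 15 = -295/2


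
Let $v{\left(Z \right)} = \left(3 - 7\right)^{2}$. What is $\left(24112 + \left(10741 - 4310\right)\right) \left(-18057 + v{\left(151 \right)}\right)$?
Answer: $-551026263$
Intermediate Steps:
$v{\left(Z \right)} = 16$ ($v{\left(Z \right)} = \left(-4\right)^{2} = 16$)
$\left(24112 + \left(10741 - 4310\right)\right) \left(-18057 + v{\left(151 \right)}\right) = \left(24112 + \left(10741 - 4310\right)\right) \left(-18057 + 16\right) = \left(24112 + 6431\right) \left(-18041\right) = 30543 \left(-18041\right) = -551026263$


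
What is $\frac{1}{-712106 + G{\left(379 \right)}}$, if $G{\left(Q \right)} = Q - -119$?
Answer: $- \frac{1}{711608} \approx -1.4053 \cdot 10^{-6}$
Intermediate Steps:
$G{\left(Q \right)} = 119 + Q$ ($G{\left(Q \right)} = Q + 119 = 119 + Q$)
$\frac{1}{-712106 + G{\left(379 \right)}} = \frac{1}{-712106 + \left(119 + 379\right)} = \frac{1}{-712106 + 498} = \frac{1}{-711608} = - \frac{1}{711608}$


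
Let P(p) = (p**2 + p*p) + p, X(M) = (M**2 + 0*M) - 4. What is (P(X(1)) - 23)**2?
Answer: 64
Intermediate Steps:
X(M) = -4 + M**2 (X(M) = (M**2 + 0) - 4 = M**2 - 4 = -4 + M**2)
P(p) = p + 2*p**2 (P(p) = (p**2 + p**2) + p = 2*p**2 + p = p + 2*p**2)
(P(X(1)) - 23)**2 = ((-4 + 1**2)*(1 + 2*(-4 + 1**2)) - 23)**2 = ((-4 + 1)*(1 + 2*(-4 + 1)) - 23)**2 = (-3*(1 + 2*(-3)) - 23)**2 = (-3*(1 - 6) - 23)**2 = (-3*(-5) - 23)**2 = (15 - 23)**2 = (-8)**2 = 64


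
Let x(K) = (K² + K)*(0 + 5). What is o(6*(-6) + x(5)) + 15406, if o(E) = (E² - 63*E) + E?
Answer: 21334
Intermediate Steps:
x(K) = 5*K + 5*K² (x(K) = (K + K²)*5 = 5*K + 5*K²)
o(E) = E² - 62*E
o(6*(-6) + x(5)) + 15406 = (6*(-6) + 5*5*(1 + 5))*(-62 + (6*(-6) + 5*5*(1 + 5))) + 15406 = (-36 + 5*5*6)*(-62 + (-36 + 5*5*6)) + 15406 = (-36 + 150)*(-62 + (-36 + 150)) + 15406 = 114*(-62 + 114) + 15406 = 114*52 + 15406 = 5928 + 15406 = 21334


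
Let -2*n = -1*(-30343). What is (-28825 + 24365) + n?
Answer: -39263/2 ≈ -19632.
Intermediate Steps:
n = -30343/2 (n = -(-1)*(-30343)/2 = -1/2*30343 = -30343/2 ≈ -15172.)
(-28825 + 24365) + n = (-28825 + 24365) - 30343/2 = -4460 - 30343/2 = -39263/2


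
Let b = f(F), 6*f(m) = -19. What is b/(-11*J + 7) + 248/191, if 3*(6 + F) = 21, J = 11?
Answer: 9119/6876 ≈ 1.3262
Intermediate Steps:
F = 1 (F = -6 + (⅓)*21 = -6 + 7 = 1)
f(m) = -19/6 (f(m) = (⅙)*(-19) = -19/6)
b = -19/6 ≈ -3.1667
b/(-11*J + 7) + 248/191 = -19/(6*(-11*11 + 7)) + 248/191 = -19/(6*(-121 + 7)) + 248*(1/191) = -19/6/(-114) + 248/191 = -19/6*(-1/114) + 248/191 = 1/36 + 248/191 = 9119/6876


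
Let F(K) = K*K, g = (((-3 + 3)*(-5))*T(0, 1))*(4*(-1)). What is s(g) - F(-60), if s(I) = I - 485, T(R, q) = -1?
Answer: -4085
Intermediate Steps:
g = 0 (g = (((-3 + 3)*(-5))*(-1))*(4*(-1)) = ((0*(-5))*(-1))*(-4) = (0*(-1))*(-4) = 0*(-4) = 0)
s(I) = -485 + I
F(K) = K**2
s(g) - F(-60) = (-485 + 0) - 1*(-60)**2 = -485 - 1*3600 = -485 - 3600 = -4085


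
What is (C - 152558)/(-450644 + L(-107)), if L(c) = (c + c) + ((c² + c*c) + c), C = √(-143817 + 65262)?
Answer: 152558/428067 - I*√78555/428067 ≈ 0.35639 - 0.00065475*I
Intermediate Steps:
C = I*√78555 (C = √(-78555) = I*√78555 ≈ 280.28*I)
L(c) = 2*c² + 3*c (L(c) = 2*c + ((c² + c²) + c) = 2*c + (2*c² + c) = 2*c + (c + 2*c²) = 2*c² + 3*c)
(C - 152558)/(-450644 + L(-107)) = (I*√78555 - 152558)/(-450644 - 107*(3 + 2*(-107))) = (-152558 + I*√78555)/(-450644 - 107*(3 - 214)) = (-152558 + I*√78555)/(-450644 - 107*(-211)) = (-152558 + I*√78555)/(-450644 + 22577) = (-152558 + I*√78555)/(-428067) = (-152558 + I*√78555)*(-1/428067) = 152558/428067 - I*√78555/428067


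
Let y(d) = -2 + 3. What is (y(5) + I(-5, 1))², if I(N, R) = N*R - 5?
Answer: 81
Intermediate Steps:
y(d) = 1
I(N, R) = -5 + N*R
(y(5) + I(-5, 1))² = (1 + (-5 - 5*1))² = (1 + (-5 - 5))² = (1 - 10)² = (-9)² = 81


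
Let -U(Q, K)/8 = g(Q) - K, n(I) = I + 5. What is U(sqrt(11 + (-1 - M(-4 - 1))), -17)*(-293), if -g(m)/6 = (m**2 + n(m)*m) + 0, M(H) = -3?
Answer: -325816 - 70320*sqrt(13) ≈ -5.7936e+5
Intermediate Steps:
n(I) = 5 + I
g(m) = -6*m**2 - 6*m*(5 + m) (g(m) = -6*((m**2 + (5 + m)*m) + 0) = -6*((m**2 + m*(5 + m)) + 0) = -6*(m**2 + m*(5 + m)) = -6*m**2 - 6*m*(5 + m))
U(Q, K) = 8*K + 48*Q*(5 + 2*Q) (U(Q, K) = -8*(-6*Q*(5 + 2*Q) - K) = -8*(-K - 6*Q*(5 + 2*Q)) = 8*K + 48*Q*(5 + 2*Q))
U(sqrt(11 + (-1 - M(-4 - 1))), -17)*(-293) = (8*(-17) + 48*sqrt(11 + (-1 - 1*(-3)))*(5 + 2*sqrt(11 + (-1 - 1*(-3)))))*(-293) = (-136 + 48*sqrt(11 + (-1 + 3))*(5 + 2*sqrt(11 + (-1 + 3))))*(-293) = (-136 + 48*sqrt(11 + 2)*(5 + 2*sqrt(11 + 2)))*(-293) = (-136 + 48*sqrt(13)*(5 + 2*sqrt(13)))*(-293) = 39848 - 14064*sqrt(13)*(5 + 2*sqrt(13))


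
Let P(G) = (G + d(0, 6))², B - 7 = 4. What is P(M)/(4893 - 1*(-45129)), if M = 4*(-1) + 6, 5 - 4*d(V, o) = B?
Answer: 1/200088 ≈ 4.9978e-6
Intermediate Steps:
B = 11 (B = 7 + 4 = 11)
d(V, o) = -3/2 (d(V, o) = 5/4 - ¼*11 = 5/4 - 11/4 = -3/2)
M = 2 (M = -4 + 6 = 2)
P(G) = (-3/2 + G)² (P(G) = (G - 3/2)² = (-3/2 + G)²)
P(M)/(4893 - 1*(-45129)) = ((-3 + 2*2)²/4)/(4893 - 1*(-45129)) = ((-3 + 4)²/4)/(4893 + 45129) = ((¼)*1²)/50022 = ((¼)*1)*(1/50022) = (¼)*(1/50022) = 1/200088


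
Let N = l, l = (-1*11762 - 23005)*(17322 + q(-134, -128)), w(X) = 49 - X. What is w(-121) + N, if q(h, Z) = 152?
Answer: -607518388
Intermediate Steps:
l = -607518558 (l = (-1*11762 - 23005)*(17322 + 152) = (-11762 - 23005)*17474 = -34767*17474 = -607518558)
N = -607518558
w(-121) + N = (49 - 1*(-121)) - 607518558 = (49 + 121) - 607518558 = 170 - 607518558 = -607518388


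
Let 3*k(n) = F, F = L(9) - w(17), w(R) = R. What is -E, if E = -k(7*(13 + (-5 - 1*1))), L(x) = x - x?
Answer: -17/3 ≈ -5.6667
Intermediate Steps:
L(x) = 0
F = -17 (F = 0 - 1*17 = 0 - 17 = -17)
k(n) = -17/3 (k(n) = (⅓)*(-17) = -17/3)
E = 17/3 (E = -1*(-17/3) = 17/3 ≈ 5.6667)
-E = -1*17/3 = -17/3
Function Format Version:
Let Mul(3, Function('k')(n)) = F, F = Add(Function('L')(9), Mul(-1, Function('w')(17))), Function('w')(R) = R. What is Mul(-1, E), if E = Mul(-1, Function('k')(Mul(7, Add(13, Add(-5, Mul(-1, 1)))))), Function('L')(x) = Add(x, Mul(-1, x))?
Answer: Rational(-17, 3) ≈ -5.6667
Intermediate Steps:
Function('L')(x) = 0
F = -17 (F = Add(0, Mul(-1, 17)) = Add(0, -17) = -17)
Function('k')(n) = Rational(-17, 3) (Function('k')(n) = Mul(Rational(1, 3), -17) = Rational(-17, 3))
E = Rational(17, 3) (E = Mul(-1, Rational(-17, 3)) = Rational(17, 3) ≈ 5.6667)
Mul(-1, E) = Mul(-1, Rational(17, 3)) = Rational(-17, 3)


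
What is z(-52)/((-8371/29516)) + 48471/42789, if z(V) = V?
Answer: 22026559063/119395573 ≈ 184.48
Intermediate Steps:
z(-52)/((-8371/29516)) + 48471/42789 = -52/((-8371/29516)) + 48471/42789 = -52/((-8371*1/29516)) + 48471*(1/42789) = -52/(-8371/29516) + 16157/14263 = -52*(-29516/8371) + 16157/14263 = 1534832/8371 + 16157/14263 = 22026559063/119395573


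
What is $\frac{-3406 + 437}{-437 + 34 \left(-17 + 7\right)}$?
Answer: $\frac{2969}{777} \approx 3.8211$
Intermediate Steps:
$\frac{-3406 + 437}{-437 + 34 \left(-17 + 7\right)} = - \frac{2969}{-437 + 34 \left(-10\right)} = - \frac{2969}{-437 - 340} = - \frac{2969}{-777} = \left(-2969\right) \left(- \frac{1}{777}\right) = \frac{2969}{777}$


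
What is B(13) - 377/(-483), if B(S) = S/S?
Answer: 860/483 ≈ 1.7805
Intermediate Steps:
B(S) = 1
B(13) - 377/(-483) = 1 - 377/(-483) = 1 - 377*(-1/483) = 1 + 377/483 = 860/483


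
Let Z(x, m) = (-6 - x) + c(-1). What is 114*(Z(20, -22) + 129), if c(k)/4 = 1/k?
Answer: 11286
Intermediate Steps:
c(k) = 4/k (c(k) = 4*(1/k) = 4/k)
Z(x, m) = -10 - x (Z(x, m) = (-6 - x) + 4/(-1) = (-6 - x) + 4*(-1) = (-6 - x) - 4 = -10 - x)
114*(Z(20, -22) + 129) = 114*((-10 - 1*20) + 129) = 114*((-10 - 20) + 129) = 114*(-30 + 129) = 114*99 = 11286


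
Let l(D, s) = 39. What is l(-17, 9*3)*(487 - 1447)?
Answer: -37440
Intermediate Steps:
l(-17, 9*3)*(487 - 1447) = 39*(487 - 1447) = 39*(-960) = -37440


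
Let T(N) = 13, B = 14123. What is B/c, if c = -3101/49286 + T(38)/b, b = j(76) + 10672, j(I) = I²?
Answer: -5724448247872/25182265 ≈ -2.2732e+5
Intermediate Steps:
b = 16448 (b = 76² + 10672 = 5776 + 10672 = 16448)
c = -25182265/405328064 (c = -3101/49286 + 13/16448 = -25182265/405328064 ≈ -0.062128)
B/c = 14123/(-25182265/405328064) = 14123*(-405328064/25182265) = -5724448247872/25182265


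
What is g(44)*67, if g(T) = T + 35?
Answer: 5293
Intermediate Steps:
g(T) = 35 + T
g(44)*67 = (35 + 44)*67 = 79*67 = 5293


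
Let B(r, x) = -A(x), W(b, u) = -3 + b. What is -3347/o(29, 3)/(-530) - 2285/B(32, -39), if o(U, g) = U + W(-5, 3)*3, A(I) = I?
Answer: -5924717/103350 ≈ -57.327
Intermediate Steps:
B(r, x) = -x
o(U, g) = -24 + U (o(U, g) = U + (-3 - 5)*3 = U - 8*3 = U - 24 = -24 + U)
-3347/o(29, 3)/(-530) - 2285/B(32, -39) = -3347/(-24 + 29)/(-530) - 2285/((-1*(-39))) = -3347/5*(-1/530) - 2285/39 = 3347/2650 - 2285/39 = -5924717/103350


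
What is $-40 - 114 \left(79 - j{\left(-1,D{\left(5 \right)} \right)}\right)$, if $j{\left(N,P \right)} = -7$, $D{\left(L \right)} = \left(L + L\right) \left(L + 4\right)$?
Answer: $-9844$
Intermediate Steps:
$D{\left(L \right)} = 2 L \left(4 + L\right)$
$-40 - 114 \left(79 - j{\left(-1,D{\left(5 \right)} \right)}\right) = -40 - 114 \left(79 - -7\right) = -40 - 114 \left(79 + 7\right) = -40 - 9804 = -9844$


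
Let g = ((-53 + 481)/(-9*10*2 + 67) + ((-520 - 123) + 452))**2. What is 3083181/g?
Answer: 13123046063/161494707 ≈ 81.260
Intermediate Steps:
g = 484484121/12769 (g = (428/(-90*2 + 67) + (-643 + 452))**2 = (428/(-180 + 67) - 191)**2 = (428/(-113) - 191)**2 = (428*(-1/113) - 191)**2 = (-428/113 - 191)**2 = (-22011/113)**2 = 484484121/12769 ≈ 37942.)
3083181/g = 3083181/(484484121/12769) = 3083181*(12769/484484121) = 13123046063/161494707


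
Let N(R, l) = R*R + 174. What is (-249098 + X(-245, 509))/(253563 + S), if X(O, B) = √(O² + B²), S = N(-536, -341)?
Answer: -249098/541033 + √319106/541033 ≈ -0.45937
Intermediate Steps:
N(R, l) = 174 + R² (N(R, l) = R² + 174 = 174 + R²)
S = 287470 (S = 174 + (-536)² = 174 + 287296 = 287470)
X(O, B) = √(B² + O²)
(-249098 + X(-245, 509))/(253563 + S) = (-249098 + √(509² + (-245)²))/(253563 + 287470) = (-249098 + √(259081 + 60025))/541033 = (-249098 + √319106)*(1/541033) = -249098/541033 + √319106/541033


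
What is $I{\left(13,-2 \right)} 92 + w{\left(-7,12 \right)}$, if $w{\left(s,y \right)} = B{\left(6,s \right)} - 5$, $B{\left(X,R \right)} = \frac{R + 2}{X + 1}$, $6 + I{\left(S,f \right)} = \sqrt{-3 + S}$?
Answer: $- \frac{3904}{7} + 92 \sqrt{10} \approx -266.78$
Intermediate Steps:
$I{\left(S,f \right)} = -6 + \sqrt{-3 + S}$
$B{\left(X,R \right)} = \frac{2 + R}{1 + X}$
$w{\left(s,y \right)} = - \frac{33}{7} + \frac{s}{7}$ ($w{\left(s,y \right)} = \frac{2 + s}{1 + 6} - 5 = \frac{2 + s}{7} - 5 = \left(\frac{2}{7} + \frac{s}{7}\right) - 5 = - \frac{33}{7} + \frac{s}{7}$)
$I{\left(13,-2 \right)} 92 + w{\left(-7,12 \right)} = \left(-6 + \sqrt{-3 + 13}\right) 92 + \left(- \frac{33}{7} + \frac{1}{7} \left(-7\right)\right) = \left(-6 + \sqrt{10}\right) 92 - \frac{40}{7} = \left(-552 + 92 \sqrt{10}\right) - \frac{40}{7} = - \frac{3904}{7} + 92 \sqrt{10}$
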